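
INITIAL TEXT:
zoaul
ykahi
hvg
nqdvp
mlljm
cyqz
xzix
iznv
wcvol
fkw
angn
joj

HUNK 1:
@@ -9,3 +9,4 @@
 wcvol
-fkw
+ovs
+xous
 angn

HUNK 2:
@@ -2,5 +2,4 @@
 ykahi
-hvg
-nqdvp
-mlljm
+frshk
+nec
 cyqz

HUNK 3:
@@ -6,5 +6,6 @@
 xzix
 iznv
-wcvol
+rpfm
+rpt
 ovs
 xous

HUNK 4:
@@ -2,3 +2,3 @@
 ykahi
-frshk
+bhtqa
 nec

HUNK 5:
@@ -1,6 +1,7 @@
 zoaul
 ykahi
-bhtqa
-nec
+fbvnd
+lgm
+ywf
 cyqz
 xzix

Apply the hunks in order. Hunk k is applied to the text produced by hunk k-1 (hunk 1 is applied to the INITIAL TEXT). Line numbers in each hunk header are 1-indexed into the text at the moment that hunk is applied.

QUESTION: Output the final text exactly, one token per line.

Answer: zoaul
ykahi
fbvnd
lgm
ywf
cyqz
xzix
iznv
rpfm
rpt
ovs
xous
angn
joj

Derivation:
Hunk 1: at line 9 remove [fkw] add [ovs,xous] -> 13 lines: zoaul ykahi hvg nqdvp mlljm cyqz xzix iznv wcvol ovs xous angn joj
Hunk 2: at line 2 remove [hvg,nqdvp,mlljm] add [frshk,nec] -> 12 lines: zoaul ykahi frshk nec cyqz xzix iznv wcvol ovs xous angn joj
Hunk 3: at line 6 remove [wcvol] add [rpfm,rpt] -> 13 lines: zoaul ykahi frshk nec cyqz xzix iznv rpfm rpt ovs xous angn joj
Hunk 4: at line 2 remove [frshk] add [bhtqa] -> 13 lines: zoaul ykahi bhtqa nec cyqz xzix iznv rpfm rpt ovs xous angn joj
Hunk 5: at line 1 remove [bhtqa,nec] add [fbvnd,lgm,ywf] -> 14 lines: zoaul ykahi fbvnd lgm ywf cyqz xzix iznv rpfm rpt ovs xous angn joj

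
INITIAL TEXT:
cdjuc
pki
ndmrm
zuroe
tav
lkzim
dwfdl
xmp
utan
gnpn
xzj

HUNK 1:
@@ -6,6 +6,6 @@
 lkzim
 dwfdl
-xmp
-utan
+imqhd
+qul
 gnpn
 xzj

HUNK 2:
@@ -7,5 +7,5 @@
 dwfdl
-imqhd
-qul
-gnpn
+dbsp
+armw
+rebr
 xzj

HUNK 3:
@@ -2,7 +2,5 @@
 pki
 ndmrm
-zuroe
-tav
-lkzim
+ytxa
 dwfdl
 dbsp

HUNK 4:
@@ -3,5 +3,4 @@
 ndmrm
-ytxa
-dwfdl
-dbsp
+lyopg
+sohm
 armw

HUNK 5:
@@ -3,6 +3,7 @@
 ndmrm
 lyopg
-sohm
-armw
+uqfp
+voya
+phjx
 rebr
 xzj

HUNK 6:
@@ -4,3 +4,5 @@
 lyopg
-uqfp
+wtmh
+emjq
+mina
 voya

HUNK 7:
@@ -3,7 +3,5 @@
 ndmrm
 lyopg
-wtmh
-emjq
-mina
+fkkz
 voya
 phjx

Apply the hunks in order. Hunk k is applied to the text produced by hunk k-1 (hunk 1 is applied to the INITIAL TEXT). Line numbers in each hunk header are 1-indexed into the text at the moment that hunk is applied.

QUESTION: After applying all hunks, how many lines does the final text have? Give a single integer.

Answer: 9

Derivation:
Hunk 1: at line 6 remove [xmp,utan] add [imqhd,qul] -> 11 lines: cdjuc pki ndmrm zuroe tav lkzim dwfdl imqhd qul gnpn xzj
Hunk 2: at line 7 remove [imqhd,qul,gnpn] add [dbsp,armw,rebr] -> 11 lines: cdjuc pki ndmrm zuroe tav lkzim dwfdl dbsp armw rebr xzj
Hunk 3: at line 2 remove [zuroe,tav,lkzim] add [ytxa] -> 9 lines: cdjuc pki ndmrm ytxa dwfdl dbsp armw rebr xzj
Hunk 4: at line 3 remove [ytxa,dwfdl,dbsp] add [lyopg,sohm] -> 8 lines: cdjuc pki ndmrm lyopg sohm armw rebr xzj
Hunk 5: at line 3 remove [sohm,armw] add [uqfp,voya,phjx] -> 9 lines: cdjuc pki ndmrm lyopg uqfp voya phjx rebr xzj
Hunk 6: at line 4 remove [uqfp] add [wtmh,emjq,mina] -> 11 lines: cdjuc pki ndmrm lyopg wtmh emjq mina voya phjx rebr xzj
Hunk 7: at line 3 remove [wtmh,emjq,mina] add [fkkz] -> 9 lines: cdjuc pki ndmrm lyopg fkkz voya phjx rebr xzj
Final line count: 9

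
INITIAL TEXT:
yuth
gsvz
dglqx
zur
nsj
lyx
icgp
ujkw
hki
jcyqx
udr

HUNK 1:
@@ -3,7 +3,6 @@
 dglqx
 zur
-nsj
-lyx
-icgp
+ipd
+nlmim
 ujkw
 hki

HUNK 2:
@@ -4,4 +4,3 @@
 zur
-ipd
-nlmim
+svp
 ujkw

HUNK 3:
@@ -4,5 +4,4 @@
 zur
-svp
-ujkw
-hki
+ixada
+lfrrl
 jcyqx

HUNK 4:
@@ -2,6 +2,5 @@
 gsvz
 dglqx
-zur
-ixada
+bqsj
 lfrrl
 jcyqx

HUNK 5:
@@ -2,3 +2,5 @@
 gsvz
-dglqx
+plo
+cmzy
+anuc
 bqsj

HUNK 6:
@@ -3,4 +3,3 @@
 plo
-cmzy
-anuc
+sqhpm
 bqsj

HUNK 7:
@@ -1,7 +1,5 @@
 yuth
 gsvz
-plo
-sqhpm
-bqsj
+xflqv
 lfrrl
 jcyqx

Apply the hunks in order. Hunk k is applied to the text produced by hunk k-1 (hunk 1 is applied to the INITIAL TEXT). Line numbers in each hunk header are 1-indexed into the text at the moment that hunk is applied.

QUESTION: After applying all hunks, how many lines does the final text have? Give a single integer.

Answer: 6

Derivation:
Hunk 1: at line 3 remove [nsj,lyx,icgp] add [ipd,nlmim] -> 10 lines: yuth gsvz dglqx zur ipd nlmim ujkw hki jcyqx udr
Hunk 2: at line 4 remove [ipd,nlmim] add [svp] -> 9 lines: yuth gsvz dglqx zur svp ujkw hki jcyqx udr
Hunk 3: at line 4 remove [svp,ujkw,hki] add [ixada,lfrrl] -> 8 lines: yuth gsvz dglqx zur ixada lfrrl jcyqx udr
Hunk 4: at line 2 remove [zur,ixada] add [bqsj] -> 7 lines: yuth gsvz dglqx bqsj lfrrl jcyqx udr
Hunk 5: at line 2 remove [dglqx] add [plo,cmzy,anuc] -> 9 lines: yuth gsvz plo cmzy anuc bqsj lfrrl jcyqx udr
Hunk 6: at line 3 remove [cmzy,anuc] add [sqhpm] -> 8 lines: yuth gsvz plo sqhpm bqsj lfrrl jcyqx udr
Hunk 7: at line 1 remove [plo,sqhpm,bqsj] add [xflqv] -> 6 lines: yuth gsvz xflqv lfrrl jcyqx udr
Final line count: 6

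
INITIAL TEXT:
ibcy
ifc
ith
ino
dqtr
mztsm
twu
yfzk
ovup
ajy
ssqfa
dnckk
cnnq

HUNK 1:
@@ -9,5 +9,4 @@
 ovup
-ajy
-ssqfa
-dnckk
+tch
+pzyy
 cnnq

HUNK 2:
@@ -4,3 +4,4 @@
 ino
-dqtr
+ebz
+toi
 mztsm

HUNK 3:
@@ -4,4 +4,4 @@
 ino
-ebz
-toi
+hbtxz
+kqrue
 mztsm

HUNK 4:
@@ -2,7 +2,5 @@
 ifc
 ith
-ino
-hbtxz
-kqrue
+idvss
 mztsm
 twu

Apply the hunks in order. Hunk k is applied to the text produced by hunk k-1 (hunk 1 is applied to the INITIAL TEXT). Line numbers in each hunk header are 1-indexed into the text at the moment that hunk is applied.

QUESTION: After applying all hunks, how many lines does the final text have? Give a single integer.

Hunk 1: at line 9 remove [ajy,ssqfa,dnckk] add [tch,pzyy] -> 12 lines: ibcy ifc ith ino dqtr mztsm twu yfzk ovup tch pzyy cnnq
Hunk 2: at line 4 remove [dqtr] add [ebz,toi] -> 13 lines: ibcy ifc ith ino ebz toi mztsm twu yfzk ovup tch pzyy cnnq
Hunk 3: at line 4 remove [ebz,toi] add [hbtxz,kqrue] -> 13 lines: ibcy ifc ith ino hbtxz kqrue mztsm twu yfzk ovup tch pzyy cnnq
Hunk 4: at line 2 remove [ino,hbtxz,kqrue] add [idvss] -> 11 lines: ibcy ifc ith idvss mztsm twu yfzk ovup tch pzyy cnnq
Final line count: 11

Answer: 11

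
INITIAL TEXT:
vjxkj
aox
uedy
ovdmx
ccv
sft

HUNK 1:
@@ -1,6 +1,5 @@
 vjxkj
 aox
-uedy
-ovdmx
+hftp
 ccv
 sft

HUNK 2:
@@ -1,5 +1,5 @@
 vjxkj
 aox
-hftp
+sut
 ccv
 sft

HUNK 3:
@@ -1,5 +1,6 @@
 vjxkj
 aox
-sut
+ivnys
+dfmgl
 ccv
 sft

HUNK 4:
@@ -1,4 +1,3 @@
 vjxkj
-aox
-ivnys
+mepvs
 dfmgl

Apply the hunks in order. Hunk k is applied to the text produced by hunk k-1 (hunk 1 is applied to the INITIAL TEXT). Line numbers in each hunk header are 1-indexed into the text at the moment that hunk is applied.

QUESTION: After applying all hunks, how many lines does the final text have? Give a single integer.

Hunk 1: at line 1 remove [uedy,ovdmx] add [hftp] -> 5 lines: vjxkj aox hftp ccv sft
Hunk 2: at line 1 remove [hftp] add [sut] -> 5 lines: vjxkj aox sut ccv sft
Hunk 3: at line 1 remove [sut] add [ivnys,dfmgl] -> 6 lines: vjxkj aox ivnys dfmgl ccv sft
Hunk 4: at line 1 remove [aox,ivnys] add [mepvs] -> 5 lines: vjxkj mepvs dfmgl ccv sft
Final line count: 5

Answer: 5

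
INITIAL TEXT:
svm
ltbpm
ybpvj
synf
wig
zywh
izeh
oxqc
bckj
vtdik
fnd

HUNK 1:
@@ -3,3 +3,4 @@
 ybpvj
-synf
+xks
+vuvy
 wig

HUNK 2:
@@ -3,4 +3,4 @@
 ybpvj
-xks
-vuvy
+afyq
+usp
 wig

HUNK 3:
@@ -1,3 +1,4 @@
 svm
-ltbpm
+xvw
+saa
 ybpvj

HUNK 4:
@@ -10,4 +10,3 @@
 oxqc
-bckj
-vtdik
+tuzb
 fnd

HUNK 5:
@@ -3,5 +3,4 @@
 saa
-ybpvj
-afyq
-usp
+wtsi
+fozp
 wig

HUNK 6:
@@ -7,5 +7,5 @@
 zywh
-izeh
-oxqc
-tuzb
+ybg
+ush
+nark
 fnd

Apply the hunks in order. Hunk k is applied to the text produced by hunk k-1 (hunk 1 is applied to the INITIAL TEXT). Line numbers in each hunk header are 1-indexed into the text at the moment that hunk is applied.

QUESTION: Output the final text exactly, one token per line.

Hunk 1: at line 3 remove [synf] add [xks,vuvy] -> 12 lines: svm ltbpm ybpvj xks vuvy wig zywh izeh oxqc bckj vtdik fnd
Hunk 2: at line 3 remove [xks,vuvy] add [afyq,usp] -> 12 lines: svm ltbpm ybpvj afyq usp wig zywh izeh oxqc bckj vtdik fnd
Hunk 3: at line 1 remove [ltbpm] add [xvw,saa] -> 13 lines: svm xvw saa ybpvj afyq usp wig zywh izeh oxqc bckj vtdik fnd
Hunk 4: at line 10 remove [bckj,vtdik] add [tuzb] -> 12 lines: svm xvw saa ybpvj afyq usp wig zywh izeh oxqc tuzb fnd
Hunk 5: at line 3 remove [ybpvj,afyq,usp] add [wtsi,fozp] -> 11 lines: svm xvw saa wtsi fozp wig zywh izeh oxqc tuzb fnd
Hunk 6: at line 7 remove [izeh,oxqc,tuzb] add [ybg,ush,nark] -> 11 lines: svm xvw saa wtsi fozp wig zywh ybg ush nark fnd

Answer: svm
xvw
saa
wtsi
fozp
wig
zywh
ybg
ush
nark
fnd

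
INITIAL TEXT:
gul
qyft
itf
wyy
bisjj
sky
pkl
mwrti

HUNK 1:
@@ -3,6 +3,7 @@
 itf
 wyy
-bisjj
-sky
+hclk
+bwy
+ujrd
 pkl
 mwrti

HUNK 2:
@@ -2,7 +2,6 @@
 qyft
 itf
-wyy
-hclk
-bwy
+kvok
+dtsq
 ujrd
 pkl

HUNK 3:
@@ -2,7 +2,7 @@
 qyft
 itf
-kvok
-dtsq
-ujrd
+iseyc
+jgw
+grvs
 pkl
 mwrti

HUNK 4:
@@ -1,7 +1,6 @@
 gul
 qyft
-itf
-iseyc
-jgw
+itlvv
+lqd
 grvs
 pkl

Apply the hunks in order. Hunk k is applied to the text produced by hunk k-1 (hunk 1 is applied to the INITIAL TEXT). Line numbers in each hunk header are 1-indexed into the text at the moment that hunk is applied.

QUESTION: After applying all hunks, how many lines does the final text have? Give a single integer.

Hunk 1: at line 3 remove [bisjj,sky] add [hclk,bwy,ujrd] -> 9 lines: gul qyft itf wyy hclk bwy ujrd pkl mwrti
Hunk 2: at line 2 remove [wyy,hclk,bwy] add [kvok,dtsq] -> 8 lines: gul qyft itf kvok dtsq ujrd pkl mwrti
Hunk 3: at line 2 remove [kvok,dtsq,ujrd] add [iseyc,jgw,grvs] -> 8 lines: gul qyft itf iseyc jgw grvs pkl mwrti
Hunk 4: at line 1 remove [itf,iseyc,jgw] add [itlvv,lqd] -> 7 lines: gul qyft itlvv lqd grvs pkl mwrti
Final line count: 7

Answer: 7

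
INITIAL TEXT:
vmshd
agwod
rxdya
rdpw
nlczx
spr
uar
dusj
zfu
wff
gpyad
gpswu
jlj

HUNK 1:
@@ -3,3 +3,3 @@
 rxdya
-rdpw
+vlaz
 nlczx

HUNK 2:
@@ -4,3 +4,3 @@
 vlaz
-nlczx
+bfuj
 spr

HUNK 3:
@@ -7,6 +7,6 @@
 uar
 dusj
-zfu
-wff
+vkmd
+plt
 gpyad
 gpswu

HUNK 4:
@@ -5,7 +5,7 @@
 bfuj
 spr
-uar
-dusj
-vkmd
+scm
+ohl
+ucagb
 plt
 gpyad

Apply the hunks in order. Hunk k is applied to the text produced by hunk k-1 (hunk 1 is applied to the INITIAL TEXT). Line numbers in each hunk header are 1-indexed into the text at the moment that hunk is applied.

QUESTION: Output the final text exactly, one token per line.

Hunk 1: at line 3 remove [rdpw] add [vlaz] -> 13 lines: vmshd agwod rxdya vlaz nlczx spr uar dusj zfu wff gpyad gpswu jlj
Hunk 2: at line 4 remove [nlczx] add [bfuj] -> 13 lines: vmshd agwod rxdya vlaz bfuj spr uar dusj zfu wff gpyad gpswu jlj
Hunk 3: at line 7 remove [zfu,wff] add [vkmd,plt] -> 13 lines: vmshd agwod rxdya vlaz bfuj spr uar dusj vkmd plt gpyad gpswu jlj
Hunk 4: at line 5 remove [uar,dusj,vkmd] add [scm,ohl,ucagb] -> 13 lines: vmshd agwod rxdya vlaz bfuj spr scm ohl ucagb plt gpyad gpswu jlj

Answer: vmshd
agwod
rxdya
vlaz
bfuj
spr
scm
ohl
ucagb
plt
gpyad
gpswu
jlj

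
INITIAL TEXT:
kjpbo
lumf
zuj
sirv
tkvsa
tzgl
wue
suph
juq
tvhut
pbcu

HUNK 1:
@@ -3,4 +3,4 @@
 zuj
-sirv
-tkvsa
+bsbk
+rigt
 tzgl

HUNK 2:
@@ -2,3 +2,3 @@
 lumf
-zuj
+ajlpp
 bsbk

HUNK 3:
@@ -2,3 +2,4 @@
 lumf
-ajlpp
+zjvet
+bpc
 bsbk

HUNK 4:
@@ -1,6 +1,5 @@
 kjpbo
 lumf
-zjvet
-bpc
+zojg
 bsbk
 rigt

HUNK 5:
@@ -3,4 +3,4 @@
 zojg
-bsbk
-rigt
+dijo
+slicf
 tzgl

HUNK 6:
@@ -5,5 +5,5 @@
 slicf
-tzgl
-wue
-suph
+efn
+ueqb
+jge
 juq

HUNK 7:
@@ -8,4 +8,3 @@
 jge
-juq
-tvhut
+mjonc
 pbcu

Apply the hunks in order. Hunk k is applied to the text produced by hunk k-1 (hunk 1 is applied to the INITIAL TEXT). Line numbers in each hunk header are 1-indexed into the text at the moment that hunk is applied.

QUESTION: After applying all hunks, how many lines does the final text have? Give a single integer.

Answer: 10

Derivation:
Hunk 1: at line 3 remove [sirv,tkvsa] add [bsbk,rigt] -> 11 lines: kjpbo lumf zuj bsbk rigt tzgl wue suph juq tvhut pbcu
Hunk 2: at line 2 remove [zuj] add [ajlpp] -> 11 lines: kjpbo lumf ajlpp bsbk rigt tzgl wue suph juq tvhut pbcu
Hunk 3: at line 2 remove [ajlpp] add [zjvet,bpc] -> 12 lines: kjpbo lumf zjvet bpc bsbk rigt tzgl wue suph juq tvhut pbcu
Hunk 4: at line 1 remove [zjvet,bpc] add [zojg] -> 11 lines: kjpbo lumf zojg bsbk rigt tzgl wue suph juq tvhut pbcu
Hunk 5: at line 3 remove [bsbk,rigt] add [dijo,slicf] -> 11 lines: kjpbo lumf zojg dijo slicf tzgl wue suph juq tvhut pbcu
Hunk 6: at line 5 remove [tzgl,wue,suph] add [efn,ueqb,jge] -> 11 lines: kjpbo lumf zojg dijo slicf efn ueqb jge juq tvhut pbcu
Hunk 7: at line 8 remove [juq,tvhut] add [mjonc] -> 10 lines: kjpbo lumf zojg dijo slicf efn ueqb jge mjonc pbcu
Final line count: 10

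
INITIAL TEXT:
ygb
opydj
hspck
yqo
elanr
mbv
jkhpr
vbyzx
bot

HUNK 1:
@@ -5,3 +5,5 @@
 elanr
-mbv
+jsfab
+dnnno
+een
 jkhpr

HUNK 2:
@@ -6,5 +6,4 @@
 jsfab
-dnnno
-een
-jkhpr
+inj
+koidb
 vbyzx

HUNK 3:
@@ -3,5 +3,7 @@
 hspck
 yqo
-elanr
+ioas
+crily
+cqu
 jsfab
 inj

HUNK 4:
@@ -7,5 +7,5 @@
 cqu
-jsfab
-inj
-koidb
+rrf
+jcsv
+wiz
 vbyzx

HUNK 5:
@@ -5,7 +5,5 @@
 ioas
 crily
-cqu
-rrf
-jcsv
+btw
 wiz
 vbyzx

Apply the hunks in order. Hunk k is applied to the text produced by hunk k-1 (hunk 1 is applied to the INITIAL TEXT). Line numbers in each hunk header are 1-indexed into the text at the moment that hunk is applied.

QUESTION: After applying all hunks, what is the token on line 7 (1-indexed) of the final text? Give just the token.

Hunk 1: at line 5 remove [mbv] add [jsfab,dnnno,een] -> 11 lines: ygb opydj hspck yqo elanr jsfab dnnno een jkhpr vbyzx bot
Hunk 2: at line 6 remove [dnnno,een,jkhpr] add [inj,koidb] -> 10 lines: ygb opydj hspck yqo elanr jsfab inj koidb vbyzx bot
Hunk 3: at line 3 remove [elanr] add [ioas,crily,cqu] -> 12 lines: ygb opydj hspck yqo ioas crily cqu jsfab inj koidb vbyzx bot
Hunk 4: at line 7 remove [jsfab,inj,koidb] add [rrf,jcsv,wiz] -> 12 lines: ygb opydj hspck yqo ioas crily cqu rrf jcsv wiz vbyzx bot
Hunk 5: at line 5 remove [cqu,rrf,jcsv] add [btw] -> 10 lines: ygb opydj hspck yqo ioas crily btw wiz vbyzx bot
Final line 7: btw

Answer: btw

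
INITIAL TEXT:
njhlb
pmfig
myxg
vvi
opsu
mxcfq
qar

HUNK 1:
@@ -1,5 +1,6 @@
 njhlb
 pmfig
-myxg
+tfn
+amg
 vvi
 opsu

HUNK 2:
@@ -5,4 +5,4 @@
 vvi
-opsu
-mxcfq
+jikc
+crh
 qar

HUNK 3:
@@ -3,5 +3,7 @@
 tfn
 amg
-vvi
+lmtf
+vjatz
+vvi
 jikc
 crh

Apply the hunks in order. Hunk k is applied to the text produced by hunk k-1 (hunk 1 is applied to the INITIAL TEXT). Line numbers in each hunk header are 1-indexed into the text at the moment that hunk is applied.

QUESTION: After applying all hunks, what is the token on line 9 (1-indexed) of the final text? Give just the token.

Hunk 1: at line 1 remove [myxg] add [tfn,amg] -> 8 lines: njhlb pmfig tfn amg vvi opsu mxcfq qar
Hunk 2: at line 5 remove [opsu,mxcfq] add [jikc,crh] -> 8 lines: njhlb pmfig tfn amg vvi jikc crh qar
Hunk 3: at line 3 remove [vvi] add [lmtf,vjatz,vvi] -> 10 lines: njhlb pmfig tfn amg lmtf vjatz vvi jikc crh qar
Final line 9: crh

Answer: crh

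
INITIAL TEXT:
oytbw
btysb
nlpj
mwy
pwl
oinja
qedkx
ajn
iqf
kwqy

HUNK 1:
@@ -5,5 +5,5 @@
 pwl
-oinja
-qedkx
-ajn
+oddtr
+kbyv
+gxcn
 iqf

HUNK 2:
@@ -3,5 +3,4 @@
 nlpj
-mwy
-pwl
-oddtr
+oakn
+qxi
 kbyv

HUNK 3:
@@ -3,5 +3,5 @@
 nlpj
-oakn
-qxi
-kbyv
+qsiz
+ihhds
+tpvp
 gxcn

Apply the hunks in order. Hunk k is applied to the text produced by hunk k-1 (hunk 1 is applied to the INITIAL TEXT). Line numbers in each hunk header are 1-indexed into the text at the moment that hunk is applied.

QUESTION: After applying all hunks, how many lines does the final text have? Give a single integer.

Hunk 1: at line 5 remove [oinja,qedkx,ajn] add [oddtr,kbyv,gxcn] -> 10 lines: oytbw btysb nlpj mwy pwl oddtr kbyv gxcn iqf kwqy
Hunk 2: at line 3 remove [mwy,pwl,oddtr] add [oakn,qxi] -> 9 lines: oytbw btysb nlpj oakn qxi kbyv gxcn iqf kwqy
Hunk 3: at line 3 remove [oakn,qxi,kbyv] add [qsiz,ihhds,tpvp] -> 9 lines: oytbw btysb nlpj qsiz ihhds tpvp gxcn iqf kwqy
Final line count: 9

Answer: 9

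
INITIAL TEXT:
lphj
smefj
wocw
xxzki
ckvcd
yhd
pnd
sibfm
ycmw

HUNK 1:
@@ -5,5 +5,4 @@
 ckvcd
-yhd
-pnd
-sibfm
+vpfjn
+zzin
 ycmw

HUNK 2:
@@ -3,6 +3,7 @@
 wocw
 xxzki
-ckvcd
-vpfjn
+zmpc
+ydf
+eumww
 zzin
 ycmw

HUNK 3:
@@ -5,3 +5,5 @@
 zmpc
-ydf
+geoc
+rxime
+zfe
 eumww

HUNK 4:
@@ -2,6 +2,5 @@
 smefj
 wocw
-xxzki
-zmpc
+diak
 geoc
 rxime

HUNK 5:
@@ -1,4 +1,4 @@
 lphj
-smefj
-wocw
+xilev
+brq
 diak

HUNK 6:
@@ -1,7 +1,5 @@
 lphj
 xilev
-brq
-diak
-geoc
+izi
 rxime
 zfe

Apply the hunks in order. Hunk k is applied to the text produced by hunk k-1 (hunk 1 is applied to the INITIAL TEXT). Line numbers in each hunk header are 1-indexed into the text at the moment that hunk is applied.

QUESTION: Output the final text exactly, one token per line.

Hunk 1: at line 5 remove [yhd,pnd,sibfm] add [vpfjn,zzin] -> 8 lines: lphj smefj wocw xxzki ckvcd vpfjn zzin ycmw
Hunk 2: at line 3 remove [ckvcd,vpfjn] add [zmpc,ydf,eumww] -> 9 lines: lphj smefj wocw xxzki zmpc ydf eumww zzin ycmw
Hunk 3: at line 5 remove [ydf] add [geoc,rxime,zfe] -> 11 lines: lphj smefj wocw xxzki zmpc geoc rxime zfe eumww zzin ycmw
Hunk 4: at line 2 remove [xxzki,zmpc] add [diak] -> 10 lines: lphj smefj wocw diak geoc rxime zfe eumww zzin ycmw
Hunk 5: at line 1 remove [smefj,wocw] add [xilev,brq] -> 10 lines: lphj xilev brq diak geoc rxime zfe eumww zzin ycmw
Hunk 6: at line 1 remove [brq,diak,geoc] add [izi] -> 8 lines: lphj xilev izi rxime zfe eumww zzin ycmw

Answer: lphj
xilev
izi
rxime
zfe
eumww
zzin
ycmw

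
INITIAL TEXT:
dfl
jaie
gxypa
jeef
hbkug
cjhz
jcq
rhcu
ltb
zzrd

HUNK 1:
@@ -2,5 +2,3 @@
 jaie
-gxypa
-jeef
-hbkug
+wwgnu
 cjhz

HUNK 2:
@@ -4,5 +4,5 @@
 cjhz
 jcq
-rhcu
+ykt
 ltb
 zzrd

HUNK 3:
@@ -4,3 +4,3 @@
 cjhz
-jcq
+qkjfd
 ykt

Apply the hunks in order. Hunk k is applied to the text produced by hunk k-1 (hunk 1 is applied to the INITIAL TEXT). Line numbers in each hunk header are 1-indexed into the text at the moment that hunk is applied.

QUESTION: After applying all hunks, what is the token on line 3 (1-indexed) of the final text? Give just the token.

Answer: wwgnu

Derivation:
Hunk 1: at line 2 remove [gxypa,jeef,hbkug] add [wwgnu] -> 8 lines: dfl jaie wwgnu cjhz jcq rhcu ltb zzrd
Hunk 2: at line 4 remove [rhcu] add [ykt] -> 8 lines: dfl jaie wwgnu cjhz jcq ykt ltb zzrd
Hunk 3: at line 4 remove [jcq] add [qkjfd] -> 8 lines: dfl jaie wwgnu cjhz qkjfd ykt ltb zzrd
Final line 3: wwgnu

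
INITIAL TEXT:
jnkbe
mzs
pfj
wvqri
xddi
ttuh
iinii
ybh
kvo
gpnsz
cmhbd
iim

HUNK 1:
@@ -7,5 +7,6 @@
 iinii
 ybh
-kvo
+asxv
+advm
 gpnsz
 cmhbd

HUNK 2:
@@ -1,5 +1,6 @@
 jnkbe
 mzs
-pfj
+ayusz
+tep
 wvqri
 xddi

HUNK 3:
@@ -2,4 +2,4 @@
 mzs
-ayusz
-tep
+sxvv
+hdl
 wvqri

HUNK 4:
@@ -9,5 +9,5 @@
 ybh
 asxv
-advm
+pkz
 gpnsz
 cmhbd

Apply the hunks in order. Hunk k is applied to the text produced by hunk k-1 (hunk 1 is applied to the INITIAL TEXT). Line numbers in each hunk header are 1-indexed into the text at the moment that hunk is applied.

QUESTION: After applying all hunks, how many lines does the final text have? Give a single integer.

Answer: 14

Derivation:
Hunk 1: at line 7 remove [kvo] add [asxv,advm] -> 13 lines: jnkbe mzs pfj wvqri xddi ttuh iinii ybh asxv advm gpnsz cmhbd iim
Hunk 2: at line 1 remove [pfj] add [ayusz,tep] -> 14 lines: jnkbe mzs ayusz tep wvqri xddi ttuh iinii ybh asxv advm gpnsz cmhbd iim
Hunk 3: at line 2 remove [ayusz,tep] add [sxvv,hdl] -> 14 lines: jnkbe mzs sxvv hdl wvqri xddi ttuh iinii ybh asxv advm gpnsz cmhbd iim
Hunk 4: at line 9 remove [advm] add [pkz] -> 14 lines: jnkbe mzs sxvv hdl wvqri xddi ttuh iinii ybh asxv pkz gpnsz cmhbd iim
Final line count: 14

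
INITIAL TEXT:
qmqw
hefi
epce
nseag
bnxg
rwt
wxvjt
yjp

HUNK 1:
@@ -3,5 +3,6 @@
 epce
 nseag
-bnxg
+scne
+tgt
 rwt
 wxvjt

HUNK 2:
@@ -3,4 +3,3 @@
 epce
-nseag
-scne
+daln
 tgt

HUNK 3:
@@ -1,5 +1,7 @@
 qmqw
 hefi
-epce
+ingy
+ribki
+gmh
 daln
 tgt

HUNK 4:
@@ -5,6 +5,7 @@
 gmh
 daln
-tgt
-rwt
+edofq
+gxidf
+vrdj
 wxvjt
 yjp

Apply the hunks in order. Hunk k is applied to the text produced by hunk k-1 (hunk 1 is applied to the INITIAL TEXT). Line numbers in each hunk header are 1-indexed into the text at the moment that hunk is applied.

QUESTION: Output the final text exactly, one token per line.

Hunk 1: at line 3 remove [bnxg] add [scne,tgt] -> 9 lines: qmqw hefi epce nseag scne tgt rwt wxvjt yjp
Hunk 2: at line 3 remove [nseag,scne] add [daln] -> 8 lines: qmqw hefi epce daln tgt rwt wxvjt yjp
Hunk 3: at line 1 remove [epce] add [ingy,ribki,gmh] -> 10 lines: qmqw hefi ingy ribki gmh daln tgt rwt wxvjt yjp
Hunk 4: at line 5 remove [tgt,rwt] add [edofq,gxidf,vrdj] -> 11 lines: qmqw hefi ingy ribki gmh daln edofq gxidf vrdj wxvjt yjp

Answer: qmqw
hefi
ingy
ribki
gmh
daln
edofq
gxidf
vrdj
wxvjt
yjp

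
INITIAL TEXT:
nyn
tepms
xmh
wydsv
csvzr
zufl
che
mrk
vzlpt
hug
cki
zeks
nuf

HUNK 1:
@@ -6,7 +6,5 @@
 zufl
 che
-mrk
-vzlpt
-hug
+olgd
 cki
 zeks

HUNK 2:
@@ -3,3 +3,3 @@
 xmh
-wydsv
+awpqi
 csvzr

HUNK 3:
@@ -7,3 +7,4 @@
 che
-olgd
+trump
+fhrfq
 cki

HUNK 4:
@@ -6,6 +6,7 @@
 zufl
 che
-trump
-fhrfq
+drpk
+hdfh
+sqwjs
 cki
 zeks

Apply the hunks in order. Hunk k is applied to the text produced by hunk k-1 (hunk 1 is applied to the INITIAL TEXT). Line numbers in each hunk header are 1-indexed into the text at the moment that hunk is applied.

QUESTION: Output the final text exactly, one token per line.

Hunk 1: at line 6 remove [mrk,vzlpt,hug] add [olgd] -> 11 lines: nyn tepms xmh wydsv csvzr zufl che olgd cki zeks nuf
Hunk 2: at line 3 remove [wydsv] add [awpqi] -> 11 lines: nyn tepms xmh awpqi csvzr zufl che olgd cki zeks nuf
Hunk 3: at line 7 remove [olgd] add [trump,fhrfq] -> 12 lines: nyn tepms xmh awpqi csvzr zufl che trump fhrfq cki zeks nuf
Hunk 4: at line 6 remove [trump,fhrfq] add [drpk,hdfh,sqwjs] -> 13 lines: nyn tepms xmh awpqi csvzr zufl che drpk hdfh sqwjs cki zeks nuf

Answer: nyn
tepms
xmh
awpqi
csvzr
zufl
che
drpk
hdfh
sqwjs
cki
zeks
nuf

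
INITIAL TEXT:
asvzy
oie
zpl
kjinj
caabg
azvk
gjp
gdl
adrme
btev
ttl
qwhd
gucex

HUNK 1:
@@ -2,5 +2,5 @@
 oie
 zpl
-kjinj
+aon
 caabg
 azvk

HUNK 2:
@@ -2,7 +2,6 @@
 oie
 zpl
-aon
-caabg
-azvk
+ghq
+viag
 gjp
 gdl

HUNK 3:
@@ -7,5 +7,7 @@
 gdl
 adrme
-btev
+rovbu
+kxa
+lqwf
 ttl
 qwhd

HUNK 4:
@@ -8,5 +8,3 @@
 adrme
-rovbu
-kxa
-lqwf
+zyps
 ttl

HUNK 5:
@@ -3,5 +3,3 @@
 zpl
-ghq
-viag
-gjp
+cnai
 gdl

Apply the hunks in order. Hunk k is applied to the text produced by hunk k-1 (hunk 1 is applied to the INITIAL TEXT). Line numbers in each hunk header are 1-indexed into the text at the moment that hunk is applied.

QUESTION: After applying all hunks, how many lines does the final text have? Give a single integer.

Hunk 1: at line 2 remove [kjinj] add [aon] -> 13 lines: asvzy oie zpl aon caabg azvk gjp gdl adrme btev ttl qwhd gucex
Hunk 2: at line 2 remove [aon,caabg,azvk] add [ghq,viag] -> 12 lines: asvzy oie zpl ghq viag gjp gdl adrme btev ttl qwhd gucex
Hunk 3: at line 7 remove [btev] add [rovbu,kxa,lqwf] -> 14 lines: asvzy oie zpl ghq viag gjp gdl adrme rovbu kxa lqwf ttl qwhd gucex
Hunk 4: at line 8 remove [rovbu,kxa,lqwf] add [zyps] -> 12 lines: asvzy oie zpl ghq viag gjp gdl adrme zyps ttl qwhd gucex
Hunk 5: at line 3 remove [ghq,viag,gjp] add [cnai] -> 10 lines: asvzy oie zpl cnai gdl adrme zyps ttl qwhd gucex
Final line count: 10

Answer: 10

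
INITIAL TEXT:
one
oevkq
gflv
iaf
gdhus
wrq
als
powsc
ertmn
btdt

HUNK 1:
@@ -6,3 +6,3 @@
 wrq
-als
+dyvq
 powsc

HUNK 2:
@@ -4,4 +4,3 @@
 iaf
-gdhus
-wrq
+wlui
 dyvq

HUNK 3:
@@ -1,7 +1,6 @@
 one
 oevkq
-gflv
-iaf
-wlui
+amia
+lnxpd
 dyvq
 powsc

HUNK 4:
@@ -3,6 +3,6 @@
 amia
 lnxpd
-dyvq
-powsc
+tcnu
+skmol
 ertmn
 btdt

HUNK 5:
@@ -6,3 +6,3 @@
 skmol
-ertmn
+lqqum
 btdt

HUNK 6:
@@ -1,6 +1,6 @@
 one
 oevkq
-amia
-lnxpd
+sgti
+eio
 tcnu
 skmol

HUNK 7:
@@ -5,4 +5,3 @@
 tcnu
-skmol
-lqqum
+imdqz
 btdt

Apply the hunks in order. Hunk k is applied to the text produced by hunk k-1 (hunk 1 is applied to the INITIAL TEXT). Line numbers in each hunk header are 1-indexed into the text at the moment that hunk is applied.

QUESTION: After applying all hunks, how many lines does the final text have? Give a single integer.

Hunk 1: at line 6 remove [als] add [dyvq] -> 10 lines: one oevkq gflv iaf gdhus wrq dyvq powsc ertmn btdt
Hunk 2: at line 4 remove [gdhus,wrq] add [wlui] -> 9 lines: one oevkq gflv iaf wlui dyvq powsc ertmn btdt
Hunk 3: at line 1 remove [gflv,iaf,wlui] add [amia,lnxpd] -> 8 lines: one oevkq amia lnxpd dyvq powsc ertmn btdt
Hunk 4: at line 3 remove [dyvq,powsc] add [tcnu,skmol] -> 8 lines: one oevkq amia lnxpd tcnu skmol ertmn btdt
Hunk 5: at line 6 remove [ertmn] add [lqqum] -> 8 lines: one oevkq amia lnxpd tcnu skmol lqqum btdt
Hunk 6: at line 1 remove [amia,lnxpd] add [sgti,eio] -> 8 lines: one oevkq sgti eio tcnu skmol lqqum btdt
Hunk 7: at line 5 remove [skmol,lqqum] add [imdqz] -> 7 lines: one oevkq sgti eio tcnu imdqz btdt
Final line count: 7

Answer: 7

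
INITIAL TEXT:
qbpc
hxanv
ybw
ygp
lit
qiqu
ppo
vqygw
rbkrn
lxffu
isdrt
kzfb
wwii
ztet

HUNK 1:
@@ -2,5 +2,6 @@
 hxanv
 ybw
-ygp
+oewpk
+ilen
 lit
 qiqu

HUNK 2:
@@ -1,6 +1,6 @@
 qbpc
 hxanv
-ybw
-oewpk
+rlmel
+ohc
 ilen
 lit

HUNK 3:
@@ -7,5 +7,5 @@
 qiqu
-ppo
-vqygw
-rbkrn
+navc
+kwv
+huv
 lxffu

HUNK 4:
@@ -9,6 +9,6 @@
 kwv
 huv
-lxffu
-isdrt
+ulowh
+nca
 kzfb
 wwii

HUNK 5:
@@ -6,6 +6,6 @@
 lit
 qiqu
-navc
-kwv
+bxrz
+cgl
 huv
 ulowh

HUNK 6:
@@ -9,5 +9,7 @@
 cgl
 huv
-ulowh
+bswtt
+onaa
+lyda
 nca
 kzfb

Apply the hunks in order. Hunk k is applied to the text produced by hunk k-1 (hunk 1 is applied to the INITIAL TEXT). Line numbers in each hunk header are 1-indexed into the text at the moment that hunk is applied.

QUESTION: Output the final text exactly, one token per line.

Answer: qbpc
hxanv
rlmel
ohc
ilen
lit
qiqu
bxrz
cgl
huv
bswtt
onaa
lyda
nca
kzfb
wwii
ztet

Derivation:
Hunk 1: at line 2 remove [ygp] add [oewpk,ilen] -> 15 lines: qbpc hxanv ybw oewpk ilen lit qiqu ppo vqygw rbkrn lxffu isdrt kzfb wwii ztet
Hunk 2: at line 1 remove [ybw,oewpk] add [rlmel,ohc] -> 15 lines: qbpc hxanv rlmel ohc ilen lit qiqu ppo vqygw rbkrn lxffu isdrt kzfb wwii ztet
Hunk 3: at line 7 remove [ppo,vqygw,rbkrn] add [navc,kwv,huv] -> 15 lines: qbpc hxanv rlmel ohc ilen lit qiqu navc kwv huv lxffu isdrt kzfb wwii ztet
Hunk 4: at line 9 remove [lxffu,isdrt] add [ulowh,nca] -> 15 lines: qbpc hxanv rlmel ohc ilen lit qiqu navc kwv huv ulowh nca kzfb wwii ztet
Hunk 5: at line 6 remove [navc,kwv] add [bxrz,cgl] -> 15 lines: qbpc hxanv rlmel ohc ilen lit qiqu bxrz cgl huv ulowh nca kzfb wwii ztet
Hunk 6: at line 9 remove [ulowh] add [bswtt,onaa,lyda] -> 17 lines: qbpc hxanv rlmel ohc ilen lit qiqu bxrz cgl huv bswtt onaa lyda nca kzfb wwii ztet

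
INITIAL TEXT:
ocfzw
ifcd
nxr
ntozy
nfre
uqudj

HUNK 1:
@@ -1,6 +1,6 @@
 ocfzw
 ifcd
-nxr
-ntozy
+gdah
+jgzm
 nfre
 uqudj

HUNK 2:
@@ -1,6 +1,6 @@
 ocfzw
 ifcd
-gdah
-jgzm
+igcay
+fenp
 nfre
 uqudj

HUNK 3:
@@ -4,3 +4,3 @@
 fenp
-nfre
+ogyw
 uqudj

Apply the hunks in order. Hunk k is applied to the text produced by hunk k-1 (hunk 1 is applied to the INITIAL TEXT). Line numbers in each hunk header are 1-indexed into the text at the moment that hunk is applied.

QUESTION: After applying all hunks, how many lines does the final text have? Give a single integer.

Hunk 1: at line 1 remove [nxr,ntozy] add [gdah,jgzm] -> 6 lines: ocfzw ifcd gdah jgzm nfre uqudj
Hunk 2: at line 1 remove [gdah,jgzm] add [igcay,fenp] -> 6 lines: ocfzw ifcd igcay fenp nfre uqudj
Hunk 3: at line 4 remove [nfre] add [ogyw] -> 6 lines: ocfzw ifcd igcay fenp ogyw uqudj
Final line count: 6

Answer: 6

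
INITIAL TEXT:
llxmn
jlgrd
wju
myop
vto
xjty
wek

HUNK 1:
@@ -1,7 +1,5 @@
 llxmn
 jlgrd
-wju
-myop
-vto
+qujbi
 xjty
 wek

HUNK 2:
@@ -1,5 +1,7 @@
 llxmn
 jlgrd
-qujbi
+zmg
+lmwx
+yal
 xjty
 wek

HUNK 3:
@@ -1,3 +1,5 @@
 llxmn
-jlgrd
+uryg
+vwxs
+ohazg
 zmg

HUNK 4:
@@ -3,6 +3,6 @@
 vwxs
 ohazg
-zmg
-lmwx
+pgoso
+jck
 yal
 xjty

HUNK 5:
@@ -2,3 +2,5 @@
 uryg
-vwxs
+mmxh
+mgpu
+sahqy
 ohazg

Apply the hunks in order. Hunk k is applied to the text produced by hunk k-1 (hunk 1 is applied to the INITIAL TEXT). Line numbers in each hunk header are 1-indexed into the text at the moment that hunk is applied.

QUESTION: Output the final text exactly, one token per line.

Answer: llxmn
uryg
mmxh
mgpu
sahqy
ohazg
pgoso
jck
yal
xjty
wek

Derivation:
Hunk 1: at line 1 remove [wju,myop,vto] add [qujbi] -> 5 lines: llxmn jlgrd qujbi xjty wek
Hunk 2: at line 1 remove [qujbi] add [zmg,lmwx,yal] -> 7 lines: llxmn jlgrd zmg lmwx yal xjty wek
Hunk 3: at line 1 remove [jlgrd] add [uryg,vwxs,ohazg] -> 9 lines: llxmn uryg vwxs ohazg zmg lmwx yal xjty wek
Hunk 4: at line 3 remove [zmg,lmwx] add [pgoso,jck] -> 9 lines: llxmn uryg vwxs ohazg pgoso jck yal xjty wek
Hunk 5: at line 2 remove [vwxs] add [mmxh,mgpu,sahqy] -> 11 lines: llxmn uryg mmxh mgpu sahqy ohazg pgoso jck yal xjty wek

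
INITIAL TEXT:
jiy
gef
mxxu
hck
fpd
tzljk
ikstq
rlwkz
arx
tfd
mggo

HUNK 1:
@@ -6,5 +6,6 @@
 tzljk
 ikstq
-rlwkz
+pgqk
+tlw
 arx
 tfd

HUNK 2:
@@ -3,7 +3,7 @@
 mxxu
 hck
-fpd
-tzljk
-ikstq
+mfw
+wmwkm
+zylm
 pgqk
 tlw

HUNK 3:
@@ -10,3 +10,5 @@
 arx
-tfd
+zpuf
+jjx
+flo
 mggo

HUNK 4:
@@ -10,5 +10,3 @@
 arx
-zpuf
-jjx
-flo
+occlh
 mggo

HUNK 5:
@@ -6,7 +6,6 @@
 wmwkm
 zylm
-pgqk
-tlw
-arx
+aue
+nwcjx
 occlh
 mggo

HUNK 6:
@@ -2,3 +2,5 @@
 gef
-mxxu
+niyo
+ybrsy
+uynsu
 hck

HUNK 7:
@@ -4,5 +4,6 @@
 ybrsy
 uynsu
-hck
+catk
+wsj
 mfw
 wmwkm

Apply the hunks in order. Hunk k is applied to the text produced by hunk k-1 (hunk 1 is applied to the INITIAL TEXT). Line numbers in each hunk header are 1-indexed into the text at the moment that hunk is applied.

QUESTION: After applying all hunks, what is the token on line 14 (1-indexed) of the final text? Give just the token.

Hunk 1: at line 6 remove [rlwkz] add [pgqk,tlw] -> 12 lines: jiy gef mxxu hck fpd tzljk ikstq pgqk tlw arx tfd mggo
Hunk 2: at line 3 remove [fpd,tzljk,ikstq] add [mfw,wmwkm,zylm] -> 12 lines: jiy gef mxxu hck mfw wmwkm zylm pgqk tlw arx tfd mggo
Hunk 3: at line 10 remove [tfd] add [zpuf,jjx,flo] -> 14 lines: jiy gef mxxu hck mfw wmwkm zylm pgqk tlw arx zpuf jjx flo mggo
Hunk 4: at line 10 remove [zpuf,jjx,flo] add [occlh] -> 12 lines: jiy gef mxxu hck mfw wmwkm zylm pgqk tlw arx occlh mggo
Hunk 5: at line 6 remove [pgqk,tlw,arx] add [aue,nwcjx] -> 11 lines: jiy gef mxxu hck mfw wmwkm zylm aue nwcjx occlh mggo
Hunk 6: at line 2 remove [mxxu] add [niyo,ybrsy,uynsu] -> 13 lines: jiy gef niyo ybrsy uynsu hck mfw wmwkm zylm aue nwcjx occlh mggo
Hunk 7: at line 4 remove [hck] add [catk,wsj] -> 14 lines: jiy gef niyo ybrsy uynsu catk wsj mfw wmwkm zylm aue nwcjx occlh mggo
Final line 14: mggo

Answer: mggo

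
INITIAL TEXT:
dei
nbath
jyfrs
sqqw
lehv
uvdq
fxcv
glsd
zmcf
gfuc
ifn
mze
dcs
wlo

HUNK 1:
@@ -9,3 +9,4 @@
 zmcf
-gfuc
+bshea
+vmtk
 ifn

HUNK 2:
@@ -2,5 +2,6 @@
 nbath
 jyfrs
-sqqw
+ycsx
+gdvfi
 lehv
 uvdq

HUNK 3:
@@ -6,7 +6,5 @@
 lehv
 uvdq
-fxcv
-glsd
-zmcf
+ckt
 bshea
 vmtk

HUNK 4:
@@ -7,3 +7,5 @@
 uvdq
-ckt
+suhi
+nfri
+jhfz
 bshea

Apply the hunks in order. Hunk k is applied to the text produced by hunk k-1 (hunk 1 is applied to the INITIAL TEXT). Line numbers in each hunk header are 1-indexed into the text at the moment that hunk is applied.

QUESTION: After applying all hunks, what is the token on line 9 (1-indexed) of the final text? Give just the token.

Answer: nfri

Derivation:
Hunk 1: at line 9 remove [gfuc] add [bshea,vmtk] -> 15 lines: dei nbath jyfrs sqqw lehv uvdq fxcv glsd zmcf bshea vmtk ifn mze dcs wlo
Hunk 2: at line 2 remove [sqqw] add [ycsx,gdvfi] -> 16 lines: dei nbath jyfrs ycsx gdvfi lehv uvdq fxcv glsd zmcf bshea vmtk ifn mze dcs wlo
Hunk 3: at line 6 remove [fxcv,glsd,zmcf] add [ckt] -> 14 lines: dei nbath jyfrs ycsx gdvfi lehv uvdq ckt bshea vmtk ifn mze dcs wlo
Hunk 4: at line 7 remove [ckt] add [suhi,nfri,jhfz] -> 16 lines: dei nbath jyfrs ycsx gdvfi lehv uvdq suhi nfri jhfz bshea vmtk ifn mze dcs wlo
Final line 9: nfri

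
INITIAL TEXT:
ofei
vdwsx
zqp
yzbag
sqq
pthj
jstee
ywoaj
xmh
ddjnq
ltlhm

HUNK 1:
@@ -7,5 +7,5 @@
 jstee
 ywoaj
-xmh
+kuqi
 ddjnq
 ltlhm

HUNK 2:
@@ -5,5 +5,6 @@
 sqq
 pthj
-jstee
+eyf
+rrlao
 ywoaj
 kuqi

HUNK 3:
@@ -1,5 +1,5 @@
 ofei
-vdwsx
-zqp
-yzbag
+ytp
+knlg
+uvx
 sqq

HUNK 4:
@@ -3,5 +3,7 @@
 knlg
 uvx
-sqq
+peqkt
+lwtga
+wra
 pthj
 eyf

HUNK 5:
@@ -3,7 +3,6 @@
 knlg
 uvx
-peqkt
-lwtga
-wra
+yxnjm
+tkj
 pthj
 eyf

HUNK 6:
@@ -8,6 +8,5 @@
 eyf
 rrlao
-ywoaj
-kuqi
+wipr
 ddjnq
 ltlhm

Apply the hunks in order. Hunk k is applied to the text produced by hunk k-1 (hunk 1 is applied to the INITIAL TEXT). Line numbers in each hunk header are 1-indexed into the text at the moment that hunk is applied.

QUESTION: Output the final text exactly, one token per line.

Answer: ofei
ytp
knlg
uvx
yxnjm
tkj
pthj
eyf
rrlao
wipr
ddjnq
ltlhm

Derivation:
Hunk 1: at line 7 remove [xmh] add [kuqi] -> 11 lines: ofei vdwsx zqp yzbag sqq pthj jstee ywoaj kuqi ddjnq ltlhm
Hunk 2: at line 5 remove [jstee] add [eyf,rrlao] -> 12 lines: ofei vdwsx zqp yzbag sqq pthj eyf rrlao ywoaj kuqi ddjnq ltlhm
Hunk 3: at line 1 remove [vdwsx,zqp,yzbag] add [ytp,knlg,uvx] -> 12 lines: ofei ytp knlg uvx sqq pthj eyf rrlao ywoaj kuqi ddjnq ltlhm
Hunk 4: at line 3 remove [sqq] add [peqkt,lwtga,wra] -> 14 lines: ofei ytp knlg uvx peqkt lwtga wra pthj eyf rrlao ywoaj kuqi ddjnq ltlhm
Hunk 5: at line 3 remove [peqkt,lwtga,wra] add [yxnjm,tkj] -> 13 lines: ofei ytp knlg uvx yxnjm tkj pthj eyf rrlao ywoaj kuqi ddjnq ltlhm
Hunk 6: at line 8 remove [ywoaj,kuqi] add [wipr] -> 12 lines: ofei ytp knlg uvx yxnjm tkj pthj eyf rrlao wipr ddjnq ltlhm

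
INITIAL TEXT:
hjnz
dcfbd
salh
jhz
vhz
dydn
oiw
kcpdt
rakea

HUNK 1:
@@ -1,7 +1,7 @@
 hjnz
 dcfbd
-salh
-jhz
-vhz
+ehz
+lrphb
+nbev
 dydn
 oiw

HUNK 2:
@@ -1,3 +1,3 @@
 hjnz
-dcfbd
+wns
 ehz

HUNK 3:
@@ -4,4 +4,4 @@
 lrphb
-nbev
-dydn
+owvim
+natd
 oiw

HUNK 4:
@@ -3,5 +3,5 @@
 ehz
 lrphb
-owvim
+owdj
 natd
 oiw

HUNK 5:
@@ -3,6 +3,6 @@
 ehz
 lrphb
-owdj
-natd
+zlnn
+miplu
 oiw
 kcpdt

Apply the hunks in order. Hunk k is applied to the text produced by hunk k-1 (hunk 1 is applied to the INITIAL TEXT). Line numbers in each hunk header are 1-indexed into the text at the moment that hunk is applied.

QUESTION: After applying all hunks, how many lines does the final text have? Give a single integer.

Answer: 9

Derivation:
Hunk 1: at line 1 remove [salh,jhz,vhz] add [ehz,lrphb,nbev] -> 9 lines: hjnz dcfbd ehz lrphb nbev dydn oiw kcpdt rakea
Hunk 2: at line 1 remove [dcfbd] add [wns] -> 9 lines: hjnz wns ehz lrphb nbev dydn oiw kcpdt rakea
Hunk 3: at line 4 remove [nbev,dydn] add [owvim,natd] -> 9 lines: hjnz wns ehz lrphb owvim natd oiw kcpdt rakea
Hunk 4: at line 3 remove [owvim] add [owdj] -> 9 lines: hjnz wns ehz lrphb owdj natd oiw kcpdt rakea
Hunk 5: at line 3 remove [owdj,natd] add [zlnn,miplu] -> 9 lines: hjnz wns ehz lrphb zlnn miplu oiw kcpdt rakea
Final line count: 9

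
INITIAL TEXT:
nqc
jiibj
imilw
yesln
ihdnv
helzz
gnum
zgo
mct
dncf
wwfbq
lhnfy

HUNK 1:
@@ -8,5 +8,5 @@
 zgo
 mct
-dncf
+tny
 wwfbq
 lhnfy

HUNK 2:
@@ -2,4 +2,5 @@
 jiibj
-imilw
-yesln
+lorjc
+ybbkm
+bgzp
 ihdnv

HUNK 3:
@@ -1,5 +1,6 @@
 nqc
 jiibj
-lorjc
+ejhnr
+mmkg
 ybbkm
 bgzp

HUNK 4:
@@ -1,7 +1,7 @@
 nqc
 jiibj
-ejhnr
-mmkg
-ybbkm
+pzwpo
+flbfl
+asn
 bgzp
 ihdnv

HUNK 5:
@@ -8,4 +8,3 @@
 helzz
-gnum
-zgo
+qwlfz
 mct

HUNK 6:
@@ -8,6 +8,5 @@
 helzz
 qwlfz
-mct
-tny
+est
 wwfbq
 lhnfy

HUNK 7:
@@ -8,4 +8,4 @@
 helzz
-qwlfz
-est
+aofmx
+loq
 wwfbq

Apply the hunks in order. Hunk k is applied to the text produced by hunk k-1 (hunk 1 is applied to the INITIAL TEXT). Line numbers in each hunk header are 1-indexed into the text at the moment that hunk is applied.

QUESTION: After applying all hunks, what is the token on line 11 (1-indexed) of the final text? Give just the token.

Answer: wwfbq

Derivation:
Hunk 1: at line 8 remove [dncf] add [tny] -> 12 lines: nqc jiibj imilw yesln ihdnv helzz gnum zgo mct tny wwfbq lhnfy
Hunk 2: at line 2 remove [imilw,yesln] add [lorjc,ybbkm,bgzp] -> 13 lines: nqc jiibj lorjc ybbkm bgzp ihdnv helzz gnum zgo mct tny wwfbq lhnfy
Hunk 3: at line 1 remove [lorjc] add [ejhnr,mmkg] -> 14 lines: nqc jiibj ejhnr mmkg ybbkm bgzp ihdnv helzz gnum zgo mct tny wwfbq lhnfy
Hunk 4: at line 1 remove [ejhnr,mmkg,ybbkm] add [pzwpo,flbfl,asn] -> 14 lines: nqc jiibj pzwpo flbfl asn bgzp ihdnv helzz gnum zgo mct tny wwfbq lhnfy
Hunk 5: at line 8 remove [gnum,zgo] add [qwlfz] -> 13 lines: nqc jiibj pzwpo flbfl asn bgzp ihdnv helzz qwlfz mct tny wwfbq lhnfy
Hunk 6: at line 8 remove [mct,tny] add [est] -> 12 lines: nqc jiibj pzwpo flbfl asn bgzp ihdnv helzz qwlfz est wwfbq lhnfy
Hunk 7: at line 8 remove [qwlfz,est] add [aofmx,loq] -> 12 lines: nqc jiibj pzwpo flbfl asn bgzp ihdnv helzz aofmx loq wwfbq lhnfy
Final line 11: wwfbq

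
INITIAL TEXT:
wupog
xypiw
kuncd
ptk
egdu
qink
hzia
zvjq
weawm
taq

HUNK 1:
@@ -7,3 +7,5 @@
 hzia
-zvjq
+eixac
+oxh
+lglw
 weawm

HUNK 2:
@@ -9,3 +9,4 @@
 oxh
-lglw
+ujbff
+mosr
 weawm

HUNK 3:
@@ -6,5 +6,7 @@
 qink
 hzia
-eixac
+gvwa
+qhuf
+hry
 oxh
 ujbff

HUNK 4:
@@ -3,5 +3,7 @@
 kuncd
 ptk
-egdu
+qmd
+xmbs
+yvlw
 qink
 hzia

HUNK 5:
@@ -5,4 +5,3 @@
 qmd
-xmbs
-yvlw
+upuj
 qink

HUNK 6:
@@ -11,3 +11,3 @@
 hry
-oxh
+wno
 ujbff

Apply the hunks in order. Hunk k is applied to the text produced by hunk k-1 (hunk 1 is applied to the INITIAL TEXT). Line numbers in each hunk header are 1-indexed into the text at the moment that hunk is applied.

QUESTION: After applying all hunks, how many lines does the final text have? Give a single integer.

Answer: 16

Derivation:
Hunk 1: at line 7 remove [zvjq] add [eixac,oxh,lglw] -> 12 lines: wupog xypiw kuncd ptk egdu qink hzia eixac oxh lglw weawm taq
Hunk 2: at line 9 remove [lglw] add [ujbff,mosr] -> 13 lines: wupog xypiw kuncd ptk egdu qink hzia eixac oxh ujbff mosr weawm taq
Hunk 3: at line 6 remove [eixac] add [gvwa,qhuf,hry] -> 15 lines: wupog xypiw kuncd ptk egdu qink hzia gvwa qhuf hry oxh ujbff mosr weawm taq
Hunk 4: at line 3 remove [egdu] add [qmd,xmbs,yvlw] -> 17 lines: wupog xypiw kuncd ptk qmd xmbs yvlw qink hzia gvwa qhuf hry oxh ujbff mosr weawm taq
Hunk 5: at line 5 remove [xmbs,yvlw] add [upuj] -> 16 lines: wupog xypiw kuncd ptk qmd upuj qink hzia gvwa qhuf hry oxh ujbff mosr weawm taq
Hunk 6: at line 11 remove [oxh] add [wno] -> 16 lines: wupog xypiw kuncd ptk qmd upuj qink hzia gvwa qhuf hry wno ujbff mosr weawm taq
Final line count: 16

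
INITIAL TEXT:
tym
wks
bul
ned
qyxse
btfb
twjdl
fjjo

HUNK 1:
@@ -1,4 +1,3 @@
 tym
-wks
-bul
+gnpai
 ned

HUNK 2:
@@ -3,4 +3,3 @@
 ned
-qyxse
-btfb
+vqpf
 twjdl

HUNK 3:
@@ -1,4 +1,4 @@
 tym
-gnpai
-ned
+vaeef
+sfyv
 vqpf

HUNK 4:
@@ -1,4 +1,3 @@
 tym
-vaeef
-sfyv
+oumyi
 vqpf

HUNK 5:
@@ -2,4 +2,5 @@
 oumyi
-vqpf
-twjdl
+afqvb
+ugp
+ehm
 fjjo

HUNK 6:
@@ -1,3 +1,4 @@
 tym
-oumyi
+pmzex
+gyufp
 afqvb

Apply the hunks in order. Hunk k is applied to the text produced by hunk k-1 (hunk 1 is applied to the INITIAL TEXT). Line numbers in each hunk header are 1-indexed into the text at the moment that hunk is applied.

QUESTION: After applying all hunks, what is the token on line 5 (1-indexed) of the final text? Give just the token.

Hunk 1: at line 1 remove [wks,bul] add [gnpai] -> 7 lines: tym gnpai ned qyxse btfb twjdl fjjo
Hunk 2: at line 3 remove [qyxse,btfb] add [vqpf] -> 6 lines: tym gnpai ned vqpf twjdl fjjo
Hunk 3: at line 1 remove [gnpai,ned] add [vaeef,sfyv] -> 6 lines: tym vaeef sfyv vqpf twjdl fjjo
Hunk 4: at line 1 remove [vaeef,sfyv] add [oumyi] -> 5 lines: tym oumyi vqpf twjdl fjjo
Hunk 5: at line 2 remove [vqpf,twjdl] add [afqvb,ugp,ehm] -> 6 lines: tym oumyi afqvb ugp ehm fjjo
Hunk 6: at line 1 remove [oumyi] add [pmzex,gyufp] -> 7 lines: tym pmzex gyufp afqvb ugp ehm fjjo
Final line 5: ugp

Answer: ugp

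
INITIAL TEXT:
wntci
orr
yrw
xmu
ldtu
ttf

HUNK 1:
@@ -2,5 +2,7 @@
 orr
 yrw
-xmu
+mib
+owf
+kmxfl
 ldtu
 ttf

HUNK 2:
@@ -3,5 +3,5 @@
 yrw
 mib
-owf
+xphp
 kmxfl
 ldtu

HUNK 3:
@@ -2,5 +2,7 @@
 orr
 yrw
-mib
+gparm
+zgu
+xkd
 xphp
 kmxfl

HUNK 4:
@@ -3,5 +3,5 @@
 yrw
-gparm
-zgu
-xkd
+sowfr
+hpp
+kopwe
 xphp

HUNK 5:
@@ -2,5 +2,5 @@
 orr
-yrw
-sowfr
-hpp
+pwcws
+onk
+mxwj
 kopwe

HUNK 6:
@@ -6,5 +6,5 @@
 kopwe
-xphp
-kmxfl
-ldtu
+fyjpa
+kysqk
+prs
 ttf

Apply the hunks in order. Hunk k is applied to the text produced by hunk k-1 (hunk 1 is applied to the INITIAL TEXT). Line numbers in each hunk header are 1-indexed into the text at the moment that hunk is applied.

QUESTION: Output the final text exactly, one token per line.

Answer: wntci
orr
pwcws
onk
mxwj
kopwe
fyjpa
kysqk
prs
ttf

Derivation:
Hunk 1: at line 2 remove [xmu] add [mib,owf,kmxfl] -> 8 lines: wntci orr yrw mib owf kmxfl ldtu ttf
Hunk 2: at line 3 remove [owf] add [xphp] -> 8 lines: wntci orr yrw mib xphp kmxfl ldtu ttf
Hunk 3: at line 2 remove [mib] add [gparm,zgu,xkd] -> 10 lines: wntci orr yrw gparm zgu xkd xphp kmxfl ldtu ttf
Hunk 4: at line 3 remove [gparm,zgu,xkd] add [sowfr,hpp,kopwe] -> 10 lines: wntci orr yrw sowfr hpp kopwe xphp kmxfl ldtu ttf
Hunk 5: at line 2 remove [yrw,sowfr,hpp] add [pwcws,onk,mxwj] -> 10 lines: wntci orr pwcws onk mxwj kopwe xphp kmxfl ldtu ttf
Hunk 6: at line 6 remove [xphp,kmxfl,ldtu] add [fyjpa,kysqk,prs] -> 10 lines: wntci orr pwcws onk mxwj kopwe fyjpa kysqk prs ttf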